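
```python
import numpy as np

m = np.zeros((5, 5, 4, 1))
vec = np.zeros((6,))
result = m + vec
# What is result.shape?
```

(5, 5, 4, 6)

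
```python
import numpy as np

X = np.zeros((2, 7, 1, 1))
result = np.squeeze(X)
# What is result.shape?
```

(2, 7)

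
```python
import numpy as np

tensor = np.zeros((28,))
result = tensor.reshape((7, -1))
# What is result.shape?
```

(7, 4)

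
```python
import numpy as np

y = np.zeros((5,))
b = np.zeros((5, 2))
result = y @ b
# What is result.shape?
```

(2,)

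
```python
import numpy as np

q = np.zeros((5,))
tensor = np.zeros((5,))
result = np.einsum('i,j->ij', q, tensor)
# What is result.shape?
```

(5, 5)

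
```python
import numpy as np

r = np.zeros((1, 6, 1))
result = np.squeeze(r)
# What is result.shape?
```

(6,)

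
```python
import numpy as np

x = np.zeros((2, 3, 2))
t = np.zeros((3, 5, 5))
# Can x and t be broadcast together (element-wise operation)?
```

No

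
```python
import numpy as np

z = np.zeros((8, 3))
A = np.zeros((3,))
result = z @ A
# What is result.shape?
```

(8,)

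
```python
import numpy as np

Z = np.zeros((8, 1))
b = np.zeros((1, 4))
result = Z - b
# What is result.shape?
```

(8, 4)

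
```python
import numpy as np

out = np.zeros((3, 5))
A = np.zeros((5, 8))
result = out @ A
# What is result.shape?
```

(3, 8)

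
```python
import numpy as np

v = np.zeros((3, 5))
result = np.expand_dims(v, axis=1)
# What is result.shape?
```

(3, 1, 5)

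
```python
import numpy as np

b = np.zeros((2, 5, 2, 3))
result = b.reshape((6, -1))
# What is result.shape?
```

(6, 10)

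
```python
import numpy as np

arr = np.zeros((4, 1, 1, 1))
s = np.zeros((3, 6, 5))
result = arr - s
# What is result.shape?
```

(4, 3, 6, 5)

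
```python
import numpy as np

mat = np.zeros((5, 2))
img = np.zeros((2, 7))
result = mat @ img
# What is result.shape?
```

(5, 7)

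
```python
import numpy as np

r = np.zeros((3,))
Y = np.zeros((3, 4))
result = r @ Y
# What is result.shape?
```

(4,)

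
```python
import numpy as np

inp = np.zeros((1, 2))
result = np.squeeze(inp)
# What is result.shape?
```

(2,)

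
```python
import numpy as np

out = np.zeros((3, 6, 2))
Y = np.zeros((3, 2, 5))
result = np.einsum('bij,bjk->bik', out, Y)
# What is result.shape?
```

(3, 6, 5)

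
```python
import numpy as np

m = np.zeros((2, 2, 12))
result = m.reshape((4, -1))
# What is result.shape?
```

(4, 12)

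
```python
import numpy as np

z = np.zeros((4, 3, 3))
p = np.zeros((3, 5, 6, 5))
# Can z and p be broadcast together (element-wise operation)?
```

No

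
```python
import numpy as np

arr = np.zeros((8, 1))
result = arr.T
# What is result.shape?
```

(1, 8)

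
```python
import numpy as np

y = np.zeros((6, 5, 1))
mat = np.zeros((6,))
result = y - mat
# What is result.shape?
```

(6, 5, 6)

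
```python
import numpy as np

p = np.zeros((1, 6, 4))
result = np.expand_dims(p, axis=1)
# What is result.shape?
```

(1, 1, 6, 4)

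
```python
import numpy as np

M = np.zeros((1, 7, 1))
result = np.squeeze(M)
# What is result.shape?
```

(7,)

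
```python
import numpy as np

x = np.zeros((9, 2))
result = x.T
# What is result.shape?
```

(2, 9)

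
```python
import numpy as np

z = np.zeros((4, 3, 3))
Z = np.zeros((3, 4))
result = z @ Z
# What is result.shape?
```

(4, 3, 4)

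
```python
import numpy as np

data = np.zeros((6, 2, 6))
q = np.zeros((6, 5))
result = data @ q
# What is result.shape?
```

(6, 2, 5)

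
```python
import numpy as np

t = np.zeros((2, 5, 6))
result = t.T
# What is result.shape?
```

(6, 5, 2)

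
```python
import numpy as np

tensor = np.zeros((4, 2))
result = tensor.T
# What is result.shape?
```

(2, 4)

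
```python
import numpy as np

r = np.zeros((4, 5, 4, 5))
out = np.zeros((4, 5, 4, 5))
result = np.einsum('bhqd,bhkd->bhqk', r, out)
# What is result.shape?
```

(4, 5, 4, 4)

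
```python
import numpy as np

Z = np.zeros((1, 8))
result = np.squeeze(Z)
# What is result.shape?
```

(8,)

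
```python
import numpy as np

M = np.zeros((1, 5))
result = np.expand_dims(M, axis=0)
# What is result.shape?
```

(1, 1, 5)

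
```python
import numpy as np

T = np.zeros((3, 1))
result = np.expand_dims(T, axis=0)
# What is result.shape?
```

(1, 3, 1)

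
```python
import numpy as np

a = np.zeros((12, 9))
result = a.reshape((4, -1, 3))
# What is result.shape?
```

(4, 9, 3)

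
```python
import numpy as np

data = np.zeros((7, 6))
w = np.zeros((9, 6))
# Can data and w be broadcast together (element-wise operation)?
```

No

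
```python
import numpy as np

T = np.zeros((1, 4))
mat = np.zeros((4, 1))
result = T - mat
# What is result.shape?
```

(4, 4)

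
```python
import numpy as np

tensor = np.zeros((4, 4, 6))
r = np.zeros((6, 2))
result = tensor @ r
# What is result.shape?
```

(4, 4, 2)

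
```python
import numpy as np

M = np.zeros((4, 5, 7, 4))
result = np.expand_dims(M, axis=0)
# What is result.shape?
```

(1, 4, 5, 7, 4)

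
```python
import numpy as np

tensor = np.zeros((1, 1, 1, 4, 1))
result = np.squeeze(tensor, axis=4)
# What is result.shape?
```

(1, 1, 1, 4)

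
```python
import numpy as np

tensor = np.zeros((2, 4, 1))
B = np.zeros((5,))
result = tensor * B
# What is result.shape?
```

(2, 4, 5)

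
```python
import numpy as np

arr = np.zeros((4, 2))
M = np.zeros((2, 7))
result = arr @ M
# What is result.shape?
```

(4, 7)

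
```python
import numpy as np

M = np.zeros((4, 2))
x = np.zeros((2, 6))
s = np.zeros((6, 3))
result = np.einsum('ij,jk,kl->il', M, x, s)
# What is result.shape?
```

(4, 3)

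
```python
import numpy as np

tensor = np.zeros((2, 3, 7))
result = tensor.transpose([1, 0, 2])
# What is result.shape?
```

(3, 2, 7)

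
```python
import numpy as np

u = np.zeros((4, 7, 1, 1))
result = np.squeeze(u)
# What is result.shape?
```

(4, 7)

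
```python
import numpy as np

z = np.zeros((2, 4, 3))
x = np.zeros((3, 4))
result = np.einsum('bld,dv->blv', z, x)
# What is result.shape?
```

(2, 4, 4)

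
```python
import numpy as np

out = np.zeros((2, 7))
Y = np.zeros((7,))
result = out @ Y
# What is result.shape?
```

(2,)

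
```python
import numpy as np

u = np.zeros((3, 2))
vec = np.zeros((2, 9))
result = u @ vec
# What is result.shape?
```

(3, 9)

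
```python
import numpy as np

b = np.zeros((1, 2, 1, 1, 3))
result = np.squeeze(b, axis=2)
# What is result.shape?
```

(1, 2, 1, 3)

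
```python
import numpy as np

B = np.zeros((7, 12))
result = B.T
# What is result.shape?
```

(12, 7)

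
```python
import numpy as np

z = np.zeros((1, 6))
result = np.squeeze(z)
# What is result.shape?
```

(6,)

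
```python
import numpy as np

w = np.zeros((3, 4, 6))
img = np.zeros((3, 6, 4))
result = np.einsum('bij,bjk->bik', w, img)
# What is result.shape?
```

(3, 4, 4)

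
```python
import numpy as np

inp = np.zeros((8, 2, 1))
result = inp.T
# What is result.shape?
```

(1, 2, 8)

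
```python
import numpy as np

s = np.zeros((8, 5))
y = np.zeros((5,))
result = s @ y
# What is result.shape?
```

(8,)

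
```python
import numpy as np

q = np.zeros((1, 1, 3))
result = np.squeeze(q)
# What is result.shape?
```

(3,)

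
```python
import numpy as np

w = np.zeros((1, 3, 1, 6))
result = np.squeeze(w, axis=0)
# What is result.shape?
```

(3, 1, 6)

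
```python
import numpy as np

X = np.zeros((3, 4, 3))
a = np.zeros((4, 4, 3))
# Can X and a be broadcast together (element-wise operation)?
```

No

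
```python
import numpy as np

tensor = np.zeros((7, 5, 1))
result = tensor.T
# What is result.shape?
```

(1, 5, 7)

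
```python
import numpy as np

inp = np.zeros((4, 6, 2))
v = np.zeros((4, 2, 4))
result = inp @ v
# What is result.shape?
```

(4, 6, 4)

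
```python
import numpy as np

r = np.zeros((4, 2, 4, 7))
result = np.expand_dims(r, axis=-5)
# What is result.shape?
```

(1, 4, 2, 4, 7)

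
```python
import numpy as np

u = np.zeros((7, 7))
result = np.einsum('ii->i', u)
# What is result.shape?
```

(7,)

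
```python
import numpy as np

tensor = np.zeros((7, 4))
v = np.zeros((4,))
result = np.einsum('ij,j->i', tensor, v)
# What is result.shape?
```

(7,)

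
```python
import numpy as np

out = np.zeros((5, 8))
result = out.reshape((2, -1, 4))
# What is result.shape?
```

(2, 5, 4)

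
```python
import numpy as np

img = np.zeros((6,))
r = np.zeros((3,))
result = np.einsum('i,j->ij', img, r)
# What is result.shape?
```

(6, 3)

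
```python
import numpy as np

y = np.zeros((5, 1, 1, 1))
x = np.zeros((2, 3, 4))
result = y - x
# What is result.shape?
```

(5, 2, 3, 4)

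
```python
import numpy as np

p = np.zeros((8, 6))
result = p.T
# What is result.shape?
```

(6, 8)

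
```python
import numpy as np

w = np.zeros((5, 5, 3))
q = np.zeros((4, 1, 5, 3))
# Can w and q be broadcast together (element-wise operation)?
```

Yes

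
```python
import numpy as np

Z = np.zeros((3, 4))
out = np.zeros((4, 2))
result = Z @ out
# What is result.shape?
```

(3, 2)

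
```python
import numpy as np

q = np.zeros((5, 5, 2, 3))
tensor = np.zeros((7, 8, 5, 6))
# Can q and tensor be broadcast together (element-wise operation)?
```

No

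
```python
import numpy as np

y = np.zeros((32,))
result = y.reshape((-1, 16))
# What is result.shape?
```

(2, 16)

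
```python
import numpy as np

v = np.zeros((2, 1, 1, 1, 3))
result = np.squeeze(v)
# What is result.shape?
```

(2, 3)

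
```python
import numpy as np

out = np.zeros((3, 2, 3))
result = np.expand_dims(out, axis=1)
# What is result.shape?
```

(3, 1, 2, 3)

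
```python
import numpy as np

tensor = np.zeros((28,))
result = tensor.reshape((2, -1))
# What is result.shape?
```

(2, 14)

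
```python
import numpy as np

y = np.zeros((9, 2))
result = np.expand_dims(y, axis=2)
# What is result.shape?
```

(9, 2, 1)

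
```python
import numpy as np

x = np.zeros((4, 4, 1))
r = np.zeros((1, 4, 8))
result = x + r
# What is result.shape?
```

(4, 4, 8)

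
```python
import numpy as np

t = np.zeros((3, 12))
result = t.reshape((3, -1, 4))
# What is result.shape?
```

(3, 3, 4)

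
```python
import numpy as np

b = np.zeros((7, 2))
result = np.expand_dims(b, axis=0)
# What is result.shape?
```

(1, 7, 2)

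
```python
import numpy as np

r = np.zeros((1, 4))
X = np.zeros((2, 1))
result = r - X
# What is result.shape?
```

(2, 4)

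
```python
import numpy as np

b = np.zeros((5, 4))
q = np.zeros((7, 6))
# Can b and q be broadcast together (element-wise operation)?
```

No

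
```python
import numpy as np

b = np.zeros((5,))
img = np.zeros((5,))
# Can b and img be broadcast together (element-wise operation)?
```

Yes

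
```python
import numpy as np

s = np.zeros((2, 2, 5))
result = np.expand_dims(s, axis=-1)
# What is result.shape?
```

(2, 2, 5, 1)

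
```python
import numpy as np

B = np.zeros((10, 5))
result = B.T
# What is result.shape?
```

(5, 10)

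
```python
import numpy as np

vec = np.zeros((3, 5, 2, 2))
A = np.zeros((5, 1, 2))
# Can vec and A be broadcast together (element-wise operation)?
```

Yes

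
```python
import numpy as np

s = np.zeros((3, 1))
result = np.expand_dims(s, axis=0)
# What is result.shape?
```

(1, 3, 1)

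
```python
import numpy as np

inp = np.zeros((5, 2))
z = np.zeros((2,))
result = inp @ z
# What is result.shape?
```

(5,)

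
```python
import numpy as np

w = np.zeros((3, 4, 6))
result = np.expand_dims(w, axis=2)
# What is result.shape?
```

(3, 4, 1, 6)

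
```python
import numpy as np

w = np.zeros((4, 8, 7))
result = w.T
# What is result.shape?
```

(7, 8, 4)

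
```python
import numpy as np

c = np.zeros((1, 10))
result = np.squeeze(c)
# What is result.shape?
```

(10,)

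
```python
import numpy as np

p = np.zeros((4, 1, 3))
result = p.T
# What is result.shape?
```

(3, 1, 4)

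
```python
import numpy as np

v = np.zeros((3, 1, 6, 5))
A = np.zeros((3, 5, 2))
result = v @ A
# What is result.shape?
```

(3, 3, 6, 2)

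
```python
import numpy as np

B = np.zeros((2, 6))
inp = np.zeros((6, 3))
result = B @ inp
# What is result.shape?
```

(2, 3)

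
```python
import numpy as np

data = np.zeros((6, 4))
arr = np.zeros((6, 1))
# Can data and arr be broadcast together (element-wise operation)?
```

Yes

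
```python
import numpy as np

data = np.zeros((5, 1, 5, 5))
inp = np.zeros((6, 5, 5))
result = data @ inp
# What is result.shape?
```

(5, 6, 5, 5)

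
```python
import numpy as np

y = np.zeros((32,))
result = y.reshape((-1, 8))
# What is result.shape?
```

(4, 8)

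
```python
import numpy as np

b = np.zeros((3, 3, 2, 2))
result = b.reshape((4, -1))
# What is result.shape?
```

(4, 9)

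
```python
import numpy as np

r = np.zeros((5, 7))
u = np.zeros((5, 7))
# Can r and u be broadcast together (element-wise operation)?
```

Yes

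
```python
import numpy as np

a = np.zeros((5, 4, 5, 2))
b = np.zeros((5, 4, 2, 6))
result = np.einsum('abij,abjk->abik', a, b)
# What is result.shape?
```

(5, 4, 5, 6)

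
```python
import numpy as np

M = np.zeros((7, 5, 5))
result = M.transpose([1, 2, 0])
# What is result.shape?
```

(5, 5, 7)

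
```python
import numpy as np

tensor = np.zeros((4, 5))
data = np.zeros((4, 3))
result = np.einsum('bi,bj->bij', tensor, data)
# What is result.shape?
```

(4, 5, 3)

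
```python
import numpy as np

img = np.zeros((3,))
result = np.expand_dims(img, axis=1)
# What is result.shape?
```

(3, 1)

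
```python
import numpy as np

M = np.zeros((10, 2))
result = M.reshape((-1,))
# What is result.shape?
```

(20,)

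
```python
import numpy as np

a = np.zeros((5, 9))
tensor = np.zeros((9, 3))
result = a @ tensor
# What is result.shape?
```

(5, 3)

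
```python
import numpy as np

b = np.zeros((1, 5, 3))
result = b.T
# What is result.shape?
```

(3, 5, 1)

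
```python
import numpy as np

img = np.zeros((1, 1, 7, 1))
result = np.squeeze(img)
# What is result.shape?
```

(7,)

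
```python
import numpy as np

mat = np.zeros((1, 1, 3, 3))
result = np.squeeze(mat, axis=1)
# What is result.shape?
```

(1, 3, 3)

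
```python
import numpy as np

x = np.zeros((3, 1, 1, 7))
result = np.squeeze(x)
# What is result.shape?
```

(3, 7)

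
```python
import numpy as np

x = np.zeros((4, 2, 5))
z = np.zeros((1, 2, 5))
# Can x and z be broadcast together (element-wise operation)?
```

Yes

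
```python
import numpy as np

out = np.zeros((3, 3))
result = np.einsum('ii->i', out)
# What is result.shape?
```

(3,)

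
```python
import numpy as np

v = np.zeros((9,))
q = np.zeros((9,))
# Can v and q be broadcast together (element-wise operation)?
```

Yes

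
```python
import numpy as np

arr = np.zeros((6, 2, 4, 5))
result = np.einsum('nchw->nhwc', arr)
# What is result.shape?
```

(6, 4, 5, 2)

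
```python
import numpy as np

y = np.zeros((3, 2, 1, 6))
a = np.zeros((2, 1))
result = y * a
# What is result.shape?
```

(3, 2, 2, 6)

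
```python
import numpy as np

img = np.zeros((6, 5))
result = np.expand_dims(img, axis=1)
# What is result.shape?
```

(6, 1, 5)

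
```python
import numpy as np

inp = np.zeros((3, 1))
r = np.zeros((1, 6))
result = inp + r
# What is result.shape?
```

(3, 6)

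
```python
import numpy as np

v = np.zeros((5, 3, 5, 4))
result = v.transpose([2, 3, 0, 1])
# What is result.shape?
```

(5, 4, 5, 3)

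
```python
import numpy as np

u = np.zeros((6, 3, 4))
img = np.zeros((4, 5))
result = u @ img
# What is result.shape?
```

(6, 3, 5)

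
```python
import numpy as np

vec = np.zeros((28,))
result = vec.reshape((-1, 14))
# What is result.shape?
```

(2, 14)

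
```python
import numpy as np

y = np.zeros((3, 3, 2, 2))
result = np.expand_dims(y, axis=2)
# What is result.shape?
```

(3, 3, 1, 2, 2)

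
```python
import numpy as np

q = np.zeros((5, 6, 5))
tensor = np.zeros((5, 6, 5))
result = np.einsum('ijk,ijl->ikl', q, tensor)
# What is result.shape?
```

(5, 5, 5)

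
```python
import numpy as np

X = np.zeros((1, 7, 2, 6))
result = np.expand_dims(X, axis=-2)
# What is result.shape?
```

(1, 7, 2, 1, 6)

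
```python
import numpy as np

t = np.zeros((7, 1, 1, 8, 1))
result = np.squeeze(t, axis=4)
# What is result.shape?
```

(7, 1, 1, 8)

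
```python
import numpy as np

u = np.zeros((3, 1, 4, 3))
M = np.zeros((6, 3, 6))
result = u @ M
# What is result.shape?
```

(3, 6, 4, 6)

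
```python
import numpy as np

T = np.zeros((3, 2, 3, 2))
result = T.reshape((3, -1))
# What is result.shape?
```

(3, 12)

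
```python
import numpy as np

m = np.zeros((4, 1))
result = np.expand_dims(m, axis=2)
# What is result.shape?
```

(4, 1, 1)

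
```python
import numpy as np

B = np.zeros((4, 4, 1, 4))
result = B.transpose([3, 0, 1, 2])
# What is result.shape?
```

(4, 4, 4, 1)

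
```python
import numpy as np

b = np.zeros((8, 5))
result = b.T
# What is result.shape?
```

(5, 8)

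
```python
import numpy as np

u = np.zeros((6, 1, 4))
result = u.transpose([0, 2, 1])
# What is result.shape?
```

(6, 4, 1)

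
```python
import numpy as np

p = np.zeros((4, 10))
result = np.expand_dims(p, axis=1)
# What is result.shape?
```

(4, 1, 10)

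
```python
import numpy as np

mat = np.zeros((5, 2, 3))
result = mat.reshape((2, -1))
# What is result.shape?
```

(2, 15)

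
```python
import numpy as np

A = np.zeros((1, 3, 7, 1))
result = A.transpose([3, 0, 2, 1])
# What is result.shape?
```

(1, 1, 7, 3)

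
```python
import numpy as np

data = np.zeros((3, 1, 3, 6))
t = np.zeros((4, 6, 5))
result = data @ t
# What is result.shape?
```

(3, 4, 3, 5)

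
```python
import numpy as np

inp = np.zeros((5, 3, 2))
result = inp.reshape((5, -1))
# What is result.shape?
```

(5, 6)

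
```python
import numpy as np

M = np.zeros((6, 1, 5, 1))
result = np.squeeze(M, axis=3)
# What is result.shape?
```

(6, 1, 5)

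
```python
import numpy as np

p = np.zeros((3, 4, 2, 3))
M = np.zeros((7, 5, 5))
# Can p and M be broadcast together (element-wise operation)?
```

No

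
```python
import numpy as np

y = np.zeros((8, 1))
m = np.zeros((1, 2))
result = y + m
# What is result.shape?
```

(8, 2)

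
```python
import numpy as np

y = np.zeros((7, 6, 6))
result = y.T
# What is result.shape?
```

(6, 6, 7)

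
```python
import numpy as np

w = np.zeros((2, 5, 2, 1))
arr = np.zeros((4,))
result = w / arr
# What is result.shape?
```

(2, 5, 2, 4)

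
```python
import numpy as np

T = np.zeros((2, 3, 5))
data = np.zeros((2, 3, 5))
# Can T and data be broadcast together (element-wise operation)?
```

Yes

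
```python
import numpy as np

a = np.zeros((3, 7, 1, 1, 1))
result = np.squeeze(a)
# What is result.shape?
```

(3, 7)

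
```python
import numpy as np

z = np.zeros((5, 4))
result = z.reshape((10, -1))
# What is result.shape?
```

(10, 2)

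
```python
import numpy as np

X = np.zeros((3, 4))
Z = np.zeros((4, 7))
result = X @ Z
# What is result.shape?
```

(3, 7)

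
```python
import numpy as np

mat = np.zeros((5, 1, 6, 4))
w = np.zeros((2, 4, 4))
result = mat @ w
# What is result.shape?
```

(5, 2, 6, 4)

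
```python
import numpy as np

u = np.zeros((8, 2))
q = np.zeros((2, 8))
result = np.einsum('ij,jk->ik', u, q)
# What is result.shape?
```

(8, 8)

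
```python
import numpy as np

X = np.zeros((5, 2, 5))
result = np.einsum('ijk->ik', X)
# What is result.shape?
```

(5, 5)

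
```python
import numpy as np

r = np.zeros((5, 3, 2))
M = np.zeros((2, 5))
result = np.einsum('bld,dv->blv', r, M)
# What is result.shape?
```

(5, 3, 5)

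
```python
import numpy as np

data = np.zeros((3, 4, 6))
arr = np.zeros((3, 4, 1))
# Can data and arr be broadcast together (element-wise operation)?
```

Yes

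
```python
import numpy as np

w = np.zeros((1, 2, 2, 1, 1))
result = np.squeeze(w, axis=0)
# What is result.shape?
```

(2, 2, 1, 1)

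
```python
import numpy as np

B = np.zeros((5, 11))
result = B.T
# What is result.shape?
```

(11, 5)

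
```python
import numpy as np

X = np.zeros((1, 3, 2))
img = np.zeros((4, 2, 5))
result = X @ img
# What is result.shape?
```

(4, 3, 5)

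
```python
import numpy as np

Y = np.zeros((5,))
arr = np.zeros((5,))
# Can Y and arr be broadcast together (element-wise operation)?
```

Yes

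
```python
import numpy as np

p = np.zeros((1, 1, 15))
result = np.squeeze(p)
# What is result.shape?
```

(15,)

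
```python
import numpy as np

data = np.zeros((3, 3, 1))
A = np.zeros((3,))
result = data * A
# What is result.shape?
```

(3, 3, 3)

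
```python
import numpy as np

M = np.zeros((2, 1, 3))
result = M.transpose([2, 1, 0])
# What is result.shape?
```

(3, 1, 2)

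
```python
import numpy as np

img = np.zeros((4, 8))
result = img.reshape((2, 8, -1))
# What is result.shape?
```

(2, 8, 2)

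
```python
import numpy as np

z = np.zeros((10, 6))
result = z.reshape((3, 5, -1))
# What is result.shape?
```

(3, 5, 4)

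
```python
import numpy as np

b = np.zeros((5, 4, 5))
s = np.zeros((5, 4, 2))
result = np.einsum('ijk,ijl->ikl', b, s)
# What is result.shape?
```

(5, 5, 2)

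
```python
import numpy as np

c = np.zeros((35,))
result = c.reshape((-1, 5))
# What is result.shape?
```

(7, 5)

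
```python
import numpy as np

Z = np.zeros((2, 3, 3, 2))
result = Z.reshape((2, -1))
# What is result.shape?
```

(2, 18)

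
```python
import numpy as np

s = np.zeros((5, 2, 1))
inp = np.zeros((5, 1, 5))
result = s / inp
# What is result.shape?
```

(5, 2, 5)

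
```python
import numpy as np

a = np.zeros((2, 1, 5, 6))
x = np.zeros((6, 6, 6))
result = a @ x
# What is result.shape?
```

(2, 6, 5, 6)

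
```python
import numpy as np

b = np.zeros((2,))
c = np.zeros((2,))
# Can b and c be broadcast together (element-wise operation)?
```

Yes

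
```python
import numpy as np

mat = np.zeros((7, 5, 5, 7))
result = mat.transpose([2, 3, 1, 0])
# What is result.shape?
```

(5, 7, 5, 7)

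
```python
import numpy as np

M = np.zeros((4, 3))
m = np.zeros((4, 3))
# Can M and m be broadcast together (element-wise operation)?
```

Yes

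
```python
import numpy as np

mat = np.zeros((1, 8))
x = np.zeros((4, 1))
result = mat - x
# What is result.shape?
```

(4, 8)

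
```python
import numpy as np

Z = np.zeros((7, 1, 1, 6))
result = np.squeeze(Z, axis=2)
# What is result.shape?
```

(7, 1, 6)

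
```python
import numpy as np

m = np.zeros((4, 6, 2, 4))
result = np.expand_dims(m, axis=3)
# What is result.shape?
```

(4, 6, 2, 1, 4)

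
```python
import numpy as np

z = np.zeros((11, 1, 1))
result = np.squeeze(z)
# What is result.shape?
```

(11,)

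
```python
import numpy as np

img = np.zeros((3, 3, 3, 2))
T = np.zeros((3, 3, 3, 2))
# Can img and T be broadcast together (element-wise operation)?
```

Yes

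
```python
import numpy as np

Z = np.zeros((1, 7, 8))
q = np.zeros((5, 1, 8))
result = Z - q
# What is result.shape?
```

(5, 7, 8)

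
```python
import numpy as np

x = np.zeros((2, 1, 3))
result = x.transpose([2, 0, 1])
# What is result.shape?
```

(3, 2, 1)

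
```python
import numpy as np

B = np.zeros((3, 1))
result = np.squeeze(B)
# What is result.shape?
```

(3,)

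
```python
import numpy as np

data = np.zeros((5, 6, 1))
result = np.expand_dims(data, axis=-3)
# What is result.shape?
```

(5, 1, 6, 1)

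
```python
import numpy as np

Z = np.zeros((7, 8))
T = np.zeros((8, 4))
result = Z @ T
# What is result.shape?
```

(7, 4)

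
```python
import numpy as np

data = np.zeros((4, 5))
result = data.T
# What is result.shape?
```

(5, 4)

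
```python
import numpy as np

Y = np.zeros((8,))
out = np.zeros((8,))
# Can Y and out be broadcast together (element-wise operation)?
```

Yes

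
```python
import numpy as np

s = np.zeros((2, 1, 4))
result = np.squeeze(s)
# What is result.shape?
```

(2, 4)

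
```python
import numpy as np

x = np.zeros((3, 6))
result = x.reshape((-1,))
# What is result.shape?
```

(18,)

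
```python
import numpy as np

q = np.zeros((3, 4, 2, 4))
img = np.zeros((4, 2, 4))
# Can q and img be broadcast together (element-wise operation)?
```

Yes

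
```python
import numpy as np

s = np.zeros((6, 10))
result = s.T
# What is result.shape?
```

(10, 6)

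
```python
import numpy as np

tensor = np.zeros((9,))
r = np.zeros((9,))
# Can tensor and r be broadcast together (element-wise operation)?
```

Yes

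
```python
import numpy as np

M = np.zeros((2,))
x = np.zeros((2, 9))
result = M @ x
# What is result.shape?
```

(9,)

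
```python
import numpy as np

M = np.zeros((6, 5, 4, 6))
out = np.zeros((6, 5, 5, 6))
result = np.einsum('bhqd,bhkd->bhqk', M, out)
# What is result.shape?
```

(6, 5, 4, 5)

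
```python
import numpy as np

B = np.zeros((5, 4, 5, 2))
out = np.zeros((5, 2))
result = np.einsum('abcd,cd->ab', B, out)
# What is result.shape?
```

(5, 4)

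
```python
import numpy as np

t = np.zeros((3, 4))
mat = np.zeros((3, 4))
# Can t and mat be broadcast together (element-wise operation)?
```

Yes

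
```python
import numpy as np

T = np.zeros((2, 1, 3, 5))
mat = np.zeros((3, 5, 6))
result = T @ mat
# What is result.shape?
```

(2, 3, 3, 6)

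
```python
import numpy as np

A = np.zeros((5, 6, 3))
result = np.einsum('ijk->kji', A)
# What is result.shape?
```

(3, 6, 5)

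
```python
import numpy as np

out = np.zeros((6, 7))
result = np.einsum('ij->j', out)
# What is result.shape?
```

(7,)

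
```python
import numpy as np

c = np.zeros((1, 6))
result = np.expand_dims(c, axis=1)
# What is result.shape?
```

(1, 1, 6)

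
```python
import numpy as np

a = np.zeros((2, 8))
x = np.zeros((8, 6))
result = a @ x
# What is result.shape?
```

(2, 6)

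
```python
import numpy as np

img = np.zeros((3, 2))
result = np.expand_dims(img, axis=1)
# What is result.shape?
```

(3, 1, 2)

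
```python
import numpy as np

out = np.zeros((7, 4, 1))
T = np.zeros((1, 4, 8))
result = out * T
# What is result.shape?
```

(7, 4, 8)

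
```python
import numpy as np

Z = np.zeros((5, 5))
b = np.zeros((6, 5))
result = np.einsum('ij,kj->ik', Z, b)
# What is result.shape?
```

(5, 6)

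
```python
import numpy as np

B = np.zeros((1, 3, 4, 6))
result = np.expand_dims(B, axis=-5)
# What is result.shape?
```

(1, 1, 3, 4, 6)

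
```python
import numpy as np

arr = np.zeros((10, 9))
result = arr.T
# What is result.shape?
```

(9, 10)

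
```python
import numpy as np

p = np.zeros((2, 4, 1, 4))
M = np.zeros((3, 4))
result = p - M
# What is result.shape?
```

(2, 4, 3, 4)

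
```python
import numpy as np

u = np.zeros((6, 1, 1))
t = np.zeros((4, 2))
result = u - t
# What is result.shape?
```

(6, 4, 2)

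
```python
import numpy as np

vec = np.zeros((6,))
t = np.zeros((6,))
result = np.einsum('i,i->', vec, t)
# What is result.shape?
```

()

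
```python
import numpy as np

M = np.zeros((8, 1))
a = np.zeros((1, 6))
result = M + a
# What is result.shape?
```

(8, 6)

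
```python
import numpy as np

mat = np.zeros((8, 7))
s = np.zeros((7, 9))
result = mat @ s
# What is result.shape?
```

(8, 9)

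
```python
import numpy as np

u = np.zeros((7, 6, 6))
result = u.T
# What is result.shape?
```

(6, 6, 7)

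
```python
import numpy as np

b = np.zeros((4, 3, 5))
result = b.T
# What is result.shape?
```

(5, 3, 4)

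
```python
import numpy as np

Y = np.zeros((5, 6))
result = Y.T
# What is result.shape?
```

(6, 5)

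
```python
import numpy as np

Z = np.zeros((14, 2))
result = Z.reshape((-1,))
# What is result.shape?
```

(28,)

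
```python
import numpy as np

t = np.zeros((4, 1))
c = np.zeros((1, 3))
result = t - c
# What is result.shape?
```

(4, 3)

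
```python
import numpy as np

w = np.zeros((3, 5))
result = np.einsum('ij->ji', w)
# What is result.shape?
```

(5, 3)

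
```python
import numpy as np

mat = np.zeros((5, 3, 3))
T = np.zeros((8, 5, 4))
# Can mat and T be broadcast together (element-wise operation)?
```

No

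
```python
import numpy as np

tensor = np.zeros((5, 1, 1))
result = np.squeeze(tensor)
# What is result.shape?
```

(5,)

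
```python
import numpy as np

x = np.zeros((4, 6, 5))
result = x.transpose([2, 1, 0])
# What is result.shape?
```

(5, 6, 4)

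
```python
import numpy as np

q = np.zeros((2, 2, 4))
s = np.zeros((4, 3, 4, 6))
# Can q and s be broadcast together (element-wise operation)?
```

No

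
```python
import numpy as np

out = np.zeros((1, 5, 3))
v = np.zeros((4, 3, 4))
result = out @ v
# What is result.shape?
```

(4, 5, 4)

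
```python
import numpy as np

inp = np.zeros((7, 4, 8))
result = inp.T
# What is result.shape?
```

(8, 4, 7)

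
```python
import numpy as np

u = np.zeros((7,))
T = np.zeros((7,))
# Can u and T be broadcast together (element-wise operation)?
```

Yes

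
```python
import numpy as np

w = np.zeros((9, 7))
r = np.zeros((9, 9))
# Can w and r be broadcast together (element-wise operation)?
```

No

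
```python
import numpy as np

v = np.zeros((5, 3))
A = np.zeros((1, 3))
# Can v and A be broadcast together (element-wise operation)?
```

Yes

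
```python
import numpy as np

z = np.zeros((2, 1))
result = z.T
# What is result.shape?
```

(1, 2)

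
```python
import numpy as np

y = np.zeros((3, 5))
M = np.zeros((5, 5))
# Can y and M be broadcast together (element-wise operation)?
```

No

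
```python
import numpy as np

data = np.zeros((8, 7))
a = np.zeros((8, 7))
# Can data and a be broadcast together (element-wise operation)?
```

Yes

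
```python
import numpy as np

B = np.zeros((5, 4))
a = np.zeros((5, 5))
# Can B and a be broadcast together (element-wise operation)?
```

No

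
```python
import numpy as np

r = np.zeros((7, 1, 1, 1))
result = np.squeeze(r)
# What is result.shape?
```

(7,)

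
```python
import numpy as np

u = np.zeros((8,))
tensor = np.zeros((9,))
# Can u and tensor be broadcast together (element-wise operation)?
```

No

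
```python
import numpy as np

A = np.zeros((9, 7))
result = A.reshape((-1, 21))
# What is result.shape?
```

(3, 21)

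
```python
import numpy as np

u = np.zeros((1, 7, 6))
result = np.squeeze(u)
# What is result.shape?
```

(7, 6)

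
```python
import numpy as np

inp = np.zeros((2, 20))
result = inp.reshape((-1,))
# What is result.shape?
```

(40,)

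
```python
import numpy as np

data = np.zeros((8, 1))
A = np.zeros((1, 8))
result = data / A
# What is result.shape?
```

(8, 8)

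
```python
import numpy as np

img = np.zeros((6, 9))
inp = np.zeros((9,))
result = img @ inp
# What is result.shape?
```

(6,)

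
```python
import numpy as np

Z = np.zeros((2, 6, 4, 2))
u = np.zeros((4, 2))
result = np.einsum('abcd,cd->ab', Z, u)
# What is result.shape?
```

(2, 6)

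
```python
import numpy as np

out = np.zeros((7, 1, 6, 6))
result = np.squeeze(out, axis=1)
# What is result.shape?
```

(7, 6, 6)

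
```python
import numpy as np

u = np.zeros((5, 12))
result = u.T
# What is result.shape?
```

(12, 5)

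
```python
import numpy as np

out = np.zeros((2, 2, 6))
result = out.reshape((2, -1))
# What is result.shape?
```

(2, 12)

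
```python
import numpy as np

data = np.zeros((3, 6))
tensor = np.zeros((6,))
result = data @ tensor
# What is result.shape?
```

(3,)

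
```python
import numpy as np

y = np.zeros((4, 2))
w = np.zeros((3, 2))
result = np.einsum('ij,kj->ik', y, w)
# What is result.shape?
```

(4, 3)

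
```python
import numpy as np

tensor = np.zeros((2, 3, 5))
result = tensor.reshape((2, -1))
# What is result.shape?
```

(2, 15)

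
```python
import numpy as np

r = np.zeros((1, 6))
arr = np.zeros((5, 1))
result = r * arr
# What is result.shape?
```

(5, 6)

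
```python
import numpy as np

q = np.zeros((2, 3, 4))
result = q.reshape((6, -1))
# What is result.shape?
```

(6, 4)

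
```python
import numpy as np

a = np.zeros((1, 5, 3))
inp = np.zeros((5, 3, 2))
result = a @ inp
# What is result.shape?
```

(5, 5, 2)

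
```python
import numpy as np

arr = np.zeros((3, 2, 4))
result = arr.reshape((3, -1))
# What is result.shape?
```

(3, 8)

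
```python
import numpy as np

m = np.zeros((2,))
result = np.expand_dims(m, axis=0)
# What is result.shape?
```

(1, 2)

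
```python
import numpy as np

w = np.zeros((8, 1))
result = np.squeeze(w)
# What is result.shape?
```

(8,)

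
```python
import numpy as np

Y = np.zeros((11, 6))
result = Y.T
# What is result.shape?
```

(6, 11)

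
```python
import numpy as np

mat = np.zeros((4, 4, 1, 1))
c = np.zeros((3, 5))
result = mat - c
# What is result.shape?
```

(4, 4, 3, 5)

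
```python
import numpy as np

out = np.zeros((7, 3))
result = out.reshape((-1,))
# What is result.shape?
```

(21,)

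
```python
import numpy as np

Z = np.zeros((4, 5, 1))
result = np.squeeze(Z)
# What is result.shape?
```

(4, 5)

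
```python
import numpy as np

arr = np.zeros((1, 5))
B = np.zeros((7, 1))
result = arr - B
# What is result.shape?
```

(7, 5)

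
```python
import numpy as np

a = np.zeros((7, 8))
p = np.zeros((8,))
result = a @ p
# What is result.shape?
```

(7,)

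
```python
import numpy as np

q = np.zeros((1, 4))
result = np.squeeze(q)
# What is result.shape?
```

(4,)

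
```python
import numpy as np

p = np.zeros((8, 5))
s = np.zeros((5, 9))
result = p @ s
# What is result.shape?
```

(8, 9)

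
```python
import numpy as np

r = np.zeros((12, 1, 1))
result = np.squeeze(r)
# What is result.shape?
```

(12,)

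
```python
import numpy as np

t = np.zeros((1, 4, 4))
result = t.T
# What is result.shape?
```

(4, 4, 1)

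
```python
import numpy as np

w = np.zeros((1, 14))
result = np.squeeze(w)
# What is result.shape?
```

(14,)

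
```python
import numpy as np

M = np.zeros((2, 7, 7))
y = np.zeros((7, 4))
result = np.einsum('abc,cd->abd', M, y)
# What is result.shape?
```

(2, 7, 4)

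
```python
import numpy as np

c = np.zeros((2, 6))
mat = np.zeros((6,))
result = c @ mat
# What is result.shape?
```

(2,)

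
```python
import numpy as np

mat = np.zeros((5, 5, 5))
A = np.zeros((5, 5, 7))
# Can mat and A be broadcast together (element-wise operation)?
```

No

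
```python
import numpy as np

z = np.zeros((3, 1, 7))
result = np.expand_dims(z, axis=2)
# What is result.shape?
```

(3, 1, 1, 7)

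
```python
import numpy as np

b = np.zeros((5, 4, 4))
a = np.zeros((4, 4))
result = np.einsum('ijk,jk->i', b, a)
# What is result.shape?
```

(5,)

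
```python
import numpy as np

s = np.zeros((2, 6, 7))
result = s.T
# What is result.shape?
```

(7, 6, 2)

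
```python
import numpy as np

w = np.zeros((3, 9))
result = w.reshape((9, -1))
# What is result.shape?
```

(9, 3)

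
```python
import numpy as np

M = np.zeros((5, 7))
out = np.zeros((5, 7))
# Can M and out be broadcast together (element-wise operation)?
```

Yes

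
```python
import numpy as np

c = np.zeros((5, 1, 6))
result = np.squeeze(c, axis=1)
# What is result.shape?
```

(5, 6)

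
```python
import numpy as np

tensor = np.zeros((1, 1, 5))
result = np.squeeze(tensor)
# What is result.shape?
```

(5,)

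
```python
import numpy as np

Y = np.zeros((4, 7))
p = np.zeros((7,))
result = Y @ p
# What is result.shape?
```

(4,)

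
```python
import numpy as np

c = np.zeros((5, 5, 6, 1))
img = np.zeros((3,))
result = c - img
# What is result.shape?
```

(5, 5, 6, 3)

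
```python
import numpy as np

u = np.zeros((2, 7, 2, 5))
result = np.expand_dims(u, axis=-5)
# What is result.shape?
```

(1, 2, 7, 2, 5)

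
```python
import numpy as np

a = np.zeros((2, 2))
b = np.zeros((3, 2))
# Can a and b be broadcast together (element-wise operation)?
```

No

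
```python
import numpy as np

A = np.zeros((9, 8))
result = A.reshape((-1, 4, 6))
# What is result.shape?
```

(3, 4, 6)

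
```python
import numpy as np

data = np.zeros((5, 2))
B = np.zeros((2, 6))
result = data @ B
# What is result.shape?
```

(5, 6)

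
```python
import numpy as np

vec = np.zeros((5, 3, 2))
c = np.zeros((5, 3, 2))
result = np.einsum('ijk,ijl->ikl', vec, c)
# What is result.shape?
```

(5, 2, 2)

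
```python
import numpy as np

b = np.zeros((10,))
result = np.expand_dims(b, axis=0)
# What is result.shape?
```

(1, 10)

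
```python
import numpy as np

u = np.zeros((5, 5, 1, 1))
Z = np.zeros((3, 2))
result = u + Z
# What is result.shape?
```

(5, 5, 3, 2)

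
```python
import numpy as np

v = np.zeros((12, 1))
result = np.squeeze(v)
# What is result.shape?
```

(12,)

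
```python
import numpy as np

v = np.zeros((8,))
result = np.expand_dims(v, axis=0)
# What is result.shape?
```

(1, 8)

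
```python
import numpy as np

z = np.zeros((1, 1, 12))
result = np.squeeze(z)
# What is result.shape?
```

(12,)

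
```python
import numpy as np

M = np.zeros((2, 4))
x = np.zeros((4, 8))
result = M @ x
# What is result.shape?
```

(2, 8)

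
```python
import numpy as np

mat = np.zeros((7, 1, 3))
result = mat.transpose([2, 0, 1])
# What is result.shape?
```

(3, 7, 1)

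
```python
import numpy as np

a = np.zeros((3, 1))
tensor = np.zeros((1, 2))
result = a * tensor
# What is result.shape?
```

(3, 2)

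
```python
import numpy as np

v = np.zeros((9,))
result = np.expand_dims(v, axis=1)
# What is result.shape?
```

(9, 1)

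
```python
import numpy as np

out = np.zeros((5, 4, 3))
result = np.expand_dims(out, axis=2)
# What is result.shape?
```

(5, 4, 1, 3)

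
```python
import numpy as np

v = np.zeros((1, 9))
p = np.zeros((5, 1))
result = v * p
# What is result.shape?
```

(5, 9)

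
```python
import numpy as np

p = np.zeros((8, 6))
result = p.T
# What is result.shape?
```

(6, 8)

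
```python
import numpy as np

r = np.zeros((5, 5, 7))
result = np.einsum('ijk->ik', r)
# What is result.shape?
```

(5, 7)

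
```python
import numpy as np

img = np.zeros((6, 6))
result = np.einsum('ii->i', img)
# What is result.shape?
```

(6,)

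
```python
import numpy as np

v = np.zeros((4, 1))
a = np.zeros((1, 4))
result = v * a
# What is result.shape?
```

(4, 4)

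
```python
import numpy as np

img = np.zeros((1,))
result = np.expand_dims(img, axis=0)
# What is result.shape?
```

(1, 1)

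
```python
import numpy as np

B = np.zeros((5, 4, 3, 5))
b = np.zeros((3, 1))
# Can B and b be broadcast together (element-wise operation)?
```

Yes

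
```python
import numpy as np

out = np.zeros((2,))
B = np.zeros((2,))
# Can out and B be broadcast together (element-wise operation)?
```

Yes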